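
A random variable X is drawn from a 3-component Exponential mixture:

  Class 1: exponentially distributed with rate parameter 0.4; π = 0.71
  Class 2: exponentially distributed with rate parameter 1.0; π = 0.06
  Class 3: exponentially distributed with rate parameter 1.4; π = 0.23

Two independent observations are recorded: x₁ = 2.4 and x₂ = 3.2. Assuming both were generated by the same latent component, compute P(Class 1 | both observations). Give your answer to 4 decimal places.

Apply Bayes' rule: the posterior for each component is proportional to its prior times its likelihood at x.
Since both observations come from the same component, the likelihood for component k is f_k(x₁)·f_k(x₂).
  L_1 = [0.4·e^(−0.4·2.4) = 0.4·e^(−0.9600) = 0.153157] × [0.111215] = 0.0170334
  L_2 = [1.0·e^(−1.0·2.4) = 1.0·e^(−2.4000) = 0.090718] × [0.0407622] = 0.00369786
  L_3 = [1.4·e^(−1.4·2.4) = 1.4·e^(−3.3600) = 0.0486294] × [0.0158668] = 0.000771591
Multiply by the mixture weights:
  π_1·L_1 = 0.71 × 0.0170334 = 0.0120937
  π_2·L_2 = 0.06 × 0.00369786 = 0.000221872
  π_3·L_3 = 0.23 × 0.000771591 = 0.000177466
Denominator: 0.0120937 + 0.000221872 + 0.000177466 = 0.012493
P(Class 1 | x) = 0.0120937 / 0.012493 ≈ 0.9680

0.9680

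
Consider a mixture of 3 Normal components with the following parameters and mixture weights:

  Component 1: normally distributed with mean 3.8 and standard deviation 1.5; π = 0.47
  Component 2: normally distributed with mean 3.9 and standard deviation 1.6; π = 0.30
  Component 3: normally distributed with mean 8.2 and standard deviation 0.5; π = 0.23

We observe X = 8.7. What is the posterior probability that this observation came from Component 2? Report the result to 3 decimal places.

Posterior ∝ prior × likelihood, so P(k | x) ∝ w_k f_k(x); normalise over all components.
Normal densities:
  L_1 = (1/(1.5·√(2π)))·exp(−(8.7−3.8)²/(2·1.5²)) = 0.265962·exp(-5.33556) = 0.0012812
  L_2 = (1/(1.6·√(2π)))·exp(−(8.7−3.9)²/(2·1.6²)) = 0.249339·exp(-4.50000) = 0.00276991
  L_3 = (1/(0.5·√(2π)))·exp(−(8.7−8.2)²/(2·0.5²)) = 0.797885·exp(-0.50000) = 0.483941
Weight by the priors:
  w_1·L_1 = 0.47 × 0.0012812 = 0.000602163
  w_2·L_2 = 0.30 × 0.00276991 = 0.000830972
  w_3·L_3 = 0.23 × 0.483941 = 0.111307
Normaliser: 0.000602163 + 0.000830972 + 0.111307 = 0.11274
Responsibility of Component 2: 0.000830972 / 0.11274 ≈ 0.007

0.007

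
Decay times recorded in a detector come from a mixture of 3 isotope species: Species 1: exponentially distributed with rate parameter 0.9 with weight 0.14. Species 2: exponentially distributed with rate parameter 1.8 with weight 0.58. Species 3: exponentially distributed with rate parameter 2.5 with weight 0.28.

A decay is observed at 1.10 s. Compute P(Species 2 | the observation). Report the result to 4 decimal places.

P(component k | x) = P(Z=k)·f_k(x) / marginal(x), where marginal(x) = Σ_j P(Z=j)·f_j(x).
Evaluate each component's likelihood at the observed value:
  p_1 = 0.334419
  p_2 = 0.248525
  p_3 = 0.15982
Weight by the priors:
  P(Z=1)·p_1 = 0.14 × 0.334419 = 0.0468187
  P(Z=2)·p_2 = 0.58 × 0.248525 = 0.144144
  P(Z=3)·p_3 = 0.28 × 0.15982 = 0.0447495
Sum: 0.0468187 + 0.144144 + 0.0447495 = 0.235712
So the posterior for Species 2 is 0.144144 / 0.235712 ≈ 0.6115.

0.6115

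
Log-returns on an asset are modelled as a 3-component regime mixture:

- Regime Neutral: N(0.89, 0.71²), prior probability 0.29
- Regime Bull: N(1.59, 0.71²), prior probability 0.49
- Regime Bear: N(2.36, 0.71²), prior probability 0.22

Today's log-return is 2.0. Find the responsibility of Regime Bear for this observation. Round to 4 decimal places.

Apply Bayes' rule: the posterior for each component is proportional to its prior times its likelihood at x.
Evaluate each component's likelihood at the observed value:
  f_Neutral = (1/(0.71·√(2π)))·exp(−(2.0−0.89)²/(2·0.71²)) = 0.561891·exp(-1.22208) = 0.165543
  f_Bull = (1/(0.71·√(2π)))·exp(−(2.0−1.59)²/(2·0.71²)) = 0.561891·exp(-0.16673) = 0.475599
  f_Bear = (1/(0.71·√(2π)))·exp(−(2.0−2.36)²/(2·0.71²)) = 0.561891·exp(-0.12855) = 0.494111
Multiply by the mixture weights:
  π_Neutral·f_Neutral = 0.29 × 0.165543 = 0.0480073
  π_Bull·f_Bull = 0.49 × 0.475599 = 0.233043
  π_Bear·f_Bear = 0.22 × 0.494111 = 0.108705
Normaliser: 0.0480073 + 0.233043 + 0.108705 = 0.389755
Responsibility of Regime Bear: 0.108705 / 0.389755 ≈ 0.2789

0.2789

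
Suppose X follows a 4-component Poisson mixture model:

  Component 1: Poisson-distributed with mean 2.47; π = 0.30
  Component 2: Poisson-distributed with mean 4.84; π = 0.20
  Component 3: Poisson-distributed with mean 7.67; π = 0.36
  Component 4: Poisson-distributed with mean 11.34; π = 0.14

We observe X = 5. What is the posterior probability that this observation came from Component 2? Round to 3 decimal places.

0.372

P(component k | x) = π_k·f_k(x) / marginal(x), where marginal(x) = Σ_j π_j·f_j(x).
Poisson probabilities:
  p_1 = 0.0648032
  p_2 = 0.175009
  p_3 = 0.103218
  p_4 = 0.0185774
Weight by the priors:
  π_1·p_1 = 0.30 × 0.0648032 = 0.0194409
  π_2·p_2 = 0.20 × 0.175009 = 0.0350018
  π_3·p_3 = 0.36 × 0.103218 = 0.0371586
  π_4·p_4 = 0.14 × 0.0185774 = 0.00260083
Sum: 0.0194409 + 0.0350018 + 0.0371586 + 0.00260083 = 0.0942022
So the posterior for Component 2 is 0.0350018 / 0.0942022 ≈ 0.372.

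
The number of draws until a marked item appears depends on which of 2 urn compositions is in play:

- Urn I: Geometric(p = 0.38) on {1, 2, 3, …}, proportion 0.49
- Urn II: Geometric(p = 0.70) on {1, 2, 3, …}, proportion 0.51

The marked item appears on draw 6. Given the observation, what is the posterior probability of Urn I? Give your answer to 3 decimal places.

0.952

By Bayes' theorem, P(k | x) = π_k f_k(x) / Σ_j π_j f_j(x).
Geometric probabilities:
  f_I = 0.38·(1−0.38)^5 = 0.38·0.0916133 = 0.034813
  f_II = 0.70·(1−0.70)^5 = 0.70·0.00243 = 0.001701
Multiply by the mixture weights:
  π_I·f_I = 0.49 × 0.034813 = 0.0170584
  π_II·f_II = 0.51 × 0.001701 = 0.00086751
Denominator: 0.0170584 + 0.00086751 = 0.0179259
P(Urn I | 6) ≈ 0.952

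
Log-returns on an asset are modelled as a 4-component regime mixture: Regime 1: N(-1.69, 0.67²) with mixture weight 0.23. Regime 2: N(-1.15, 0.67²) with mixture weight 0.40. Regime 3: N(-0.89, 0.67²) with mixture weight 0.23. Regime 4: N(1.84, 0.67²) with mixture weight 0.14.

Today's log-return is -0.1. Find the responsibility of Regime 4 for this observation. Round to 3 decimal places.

Posterior ∝ prior × likelihood, so P(k | x) ∝ P(Z=k) f_k(x); normalise over all components.
Normal densities:
  L_1 = 0.0356379
  L_2 = 0.17439
  L_3 = 0.297124
  L_4 = 0.0090004
Unnormalised posteriors:
  P(Z=1)·L_1 = 0.23 × 0.0356379 = 0.00819673
  P(Z=2)·L_2 = 0.40 × 0.17439 = 0.0697559
  P(Z=3)·L_3 = 0.23 × 0.297124 = 0.0683386
  P(Z=4)·L_4 = 0.14 × 0.0090004 = 0.00126006
Denominator: 0.00819673 + 0.0697559 + 0.0683386 + 0.00126006 = 0.147551
So the posterior for Regime 4 is 0.00126006 / 0.147551 ≈ 0.009.

0.009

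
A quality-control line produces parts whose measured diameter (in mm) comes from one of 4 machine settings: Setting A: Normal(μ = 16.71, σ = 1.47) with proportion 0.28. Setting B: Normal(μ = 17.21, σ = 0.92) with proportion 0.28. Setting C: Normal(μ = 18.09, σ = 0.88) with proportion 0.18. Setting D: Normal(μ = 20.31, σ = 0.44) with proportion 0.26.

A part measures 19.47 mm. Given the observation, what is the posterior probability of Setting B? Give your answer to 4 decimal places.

The responsibility of component k is P(Z=k) f_k(x) divided by Σ_j P(Z=j) f_j(x).
Normal densities:
  p_A = (1/(1.47·√(2π)))·exp(−(19.47−16.71)²/(2·1.47²)) = 0.271389·exp(-1.76260) = 0.0465699
  p_B = (1/(0.92·√(2π)))·exp(−(19.47−17.21)²/(2·0.92²)) = 0.433633·exp(-3.01725) = 0.0212201
  p_C = (1/(0.88·√(2π)))·exp(−(19.47−18.09)²/(2·0.88²)) = 0.453344·exp(-1.22960) = 0.132562
  p_D = (1/(0.44·√(2π)))·exp(−(19.47−20.31)²/(2·0.44²)) = 0.906687·exp(-1.82231) = 0.146567
Weight by the priors:
  P(Z=A)·p_A = 0.28 × 0.0465699 = 0.0130396
  P(Z=B)·p_B = 0.28 × 0.0212201 = 0.00594163
  P(Z=C)·p_C = 0.18 × 0.132562 = 0.0238612
  P(Z=D)·p_D = 0.26 × 0.146567 = 0.0381074
Marginal: 0.0130396 + 0.00594163 + 0.0238612 + 0.0381074 = 0.0809499
Responsibility of Setting B: 0.00594163 / 0.0809499 ≈ 0.0734

0.0734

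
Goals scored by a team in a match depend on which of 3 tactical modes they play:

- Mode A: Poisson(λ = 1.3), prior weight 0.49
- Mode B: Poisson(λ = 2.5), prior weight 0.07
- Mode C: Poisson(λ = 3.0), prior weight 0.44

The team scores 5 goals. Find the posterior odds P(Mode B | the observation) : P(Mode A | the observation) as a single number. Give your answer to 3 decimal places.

1.132

The posterior odds equal the prior odds times the likelihood ratio: (w_i/w_j)·(f_i(x)/f_j(x)).
Poisson probabilities:
  p_A = 0.00843243
  p_B = 0.0668009
  p_C = 0.100819
Posterior odds = (w_B·p_B) / (w_A·p_A) = (0.07·0.0668009) / (0.49·0.00843243) = 0.00467607 / 0.00413189 ≈ 1.132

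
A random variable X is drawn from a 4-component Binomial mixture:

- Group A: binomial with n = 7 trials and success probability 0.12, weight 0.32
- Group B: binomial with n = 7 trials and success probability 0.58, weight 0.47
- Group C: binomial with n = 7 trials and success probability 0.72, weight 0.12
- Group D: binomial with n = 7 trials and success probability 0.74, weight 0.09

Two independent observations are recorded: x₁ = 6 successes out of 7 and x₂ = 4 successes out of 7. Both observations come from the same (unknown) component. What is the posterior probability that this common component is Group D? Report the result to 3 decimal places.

0.183

The responsibility of component k is w_k f_k(x) divided by Σ_j w_j f_j(x).
Since both observations come from the same component, the likelihood for component k is f_k(x₁)·f_k(x₂).
  f_A = [C(7,6)·0.12^6·0.88^1 = 7·2.98598e-06·0.88 = 1.83937e-05] × [0.00494585] = 9.09723e-08
  f_B = [C(7,6)·0.58^6·0.42^1 = 7·0.0380687·0.42 = 0.111922] × [0.293446] = 0.032843
  f_C = [C(7,6)·0.72^6·0.28^1 = 7·0.139314·0.28 = 0.273056] × [0.206477] = 0.0563798
  f_D = [C(7,6)·0.74^6·0.26^1 = 7·0.164206·0.26 = 0.298856] × [0.184465] = 0.0551286
Unnormalised posteriors:
  w_A·f_A = 0.32 × 9.09723e-08 = 2.91111e-08
  w_B·f_B = 0.47 × 0.032843 = 0.0154362
  w_C·f_C = 0.12 × 0.0563798 = 0.00676557
  w_D·f_D = 0.09 × 0.0551286 = 0.00496157
Denominator: 2.91111e-08 + 0.0154362 + 0.00676557 + 0.00496157 = 0.0271634
P(Group D | x₁,x₂) ≈ 0.183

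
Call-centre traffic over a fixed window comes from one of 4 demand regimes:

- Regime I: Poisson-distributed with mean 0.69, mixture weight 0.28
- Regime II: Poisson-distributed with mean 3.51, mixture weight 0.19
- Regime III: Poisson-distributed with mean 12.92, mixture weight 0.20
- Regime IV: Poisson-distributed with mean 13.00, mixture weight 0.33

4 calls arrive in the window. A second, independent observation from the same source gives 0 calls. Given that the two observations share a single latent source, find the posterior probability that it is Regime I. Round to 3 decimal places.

0.382

Posterior ∝ prior × likelihood, so P(k | x) ∝ w_k f_k(x); normalise over all components.
Since both observations come from the same component, the likelihood for component k is f_k(x₁)·f_k(x₂).
  p_I = [0.0047372] × [0.501576] = 0.00237607
  p_II = [0.189079] × [0.0298969] = 0.00565288
  p_III = [0.00284285] × [2.44859e-06] = 6.96096e-09
  p_IV = [0.00268989] × [2.26033e-06] = 6.08003e-09
Unnormalised posteriors:
  w_I·p_I = 0.28 × 0.00237607 = 0.000665299
  w_II·p_II = 0.19 × 0.00565288 = 0.00107405
  w_III·p_III = 0.20 × 6.96096e-09 = 1.39219e-09
  w_IV·p_IV = 0.33 × 6.08003e-09 = 2.00641e-09
Normaliser: 0.000665299 + 0.00107405 + 1.39219e-09 + 2.00641e-09 = 0.00173935
P(Regime I | x₁, x₂) ≈ 0.382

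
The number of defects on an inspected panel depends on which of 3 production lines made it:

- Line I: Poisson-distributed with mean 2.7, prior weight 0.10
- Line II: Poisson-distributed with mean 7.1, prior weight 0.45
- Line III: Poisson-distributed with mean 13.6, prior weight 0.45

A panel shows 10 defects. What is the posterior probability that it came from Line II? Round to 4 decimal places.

0.4998

Posterior ∝ prior × likelihood, so P(k | x) ∝ π_k f_k(x); normalise over all components.
Poisson probabilities:
  f_I = 0.000381311
  f_II = 0.0740167
  f_III = 0.0739982
Weight by the priors:
  π_I·f_I = 0.10 × 0.000381311 = 3.81311e-05
  π_II·f_II = 0.45 × 0.0740167 = 0.0333075
  π_III·f_III = 0.45 × 0.0739982 = 0.0332992
Denominator: 3.81311e-05 + 0.0333075 + 0.0332992 = 0.0666448
Responsibility of Line II: 0.0333075 / 0.0666448 ≈ 0.4998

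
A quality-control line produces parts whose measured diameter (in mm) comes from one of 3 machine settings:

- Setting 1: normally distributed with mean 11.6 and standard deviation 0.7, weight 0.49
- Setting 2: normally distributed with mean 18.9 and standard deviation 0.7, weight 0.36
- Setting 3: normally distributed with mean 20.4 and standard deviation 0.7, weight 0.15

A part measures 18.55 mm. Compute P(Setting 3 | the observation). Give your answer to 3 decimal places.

0.014

Apply Bayes' rule: the posterior for each component is proportional to its prior times its likelihood at x.
Evaluate each component's likelihood at the observed value:
  p_1 = (1/(0.7·√(2π)))·exp(−(18.55−11.6)²/(2·0.7²)) = 0.569918·exp(-49.28827) = 2.2397e-22
  p_2 = (1/(0.7·√(2π)))·exp(−(18.55−18.9)²/(2·0.7²)) = 0.569918·exp(-0.12500) = 0.50295
  p_3 = (1/(0.7·√(2π)))·exp(−(18.55−20.4)²/(2·0.7²)) = 0.569918·exp(-3.49235) = 0.0173422
Weight by the priors:
  P(Z=1)·p_1 = 0.49 × 2.2397e-22 = 1.09745e-22
  P(Z=2)·p_2 = 0.36 × 0.50295 = 0.181062
  P(Z=3)·p_3 = 0.15 × 0.0173422 = 0.00260133
Evidence: 1.09745e-22 + 0.181062 + 0.00260133 = 0.183664
So the posterior for Setting 3 is 0.00260133 / 0.183664 ≈ 0.014.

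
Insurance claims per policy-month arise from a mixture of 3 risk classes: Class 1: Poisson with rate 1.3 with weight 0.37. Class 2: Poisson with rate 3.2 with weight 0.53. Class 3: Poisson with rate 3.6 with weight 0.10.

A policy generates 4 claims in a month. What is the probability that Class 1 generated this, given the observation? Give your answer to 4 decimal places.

0.0956

P(component k | x) = π_k·f_k(x) / marginal(x), where marginal(x) = Σ_j π_j·f_j(x).
Evaluate each component's likelihood at the observed value:
  f_1 = e^(−1.3)·1.3^4/4! = 0.0324324
  f_2 = e^(−3.2)·3.2^4/4! = 0.178093
  f_3 = e^(−3.6)·3.6^4/4! = 0.191222
Unnormalised posteriors:
  π_1·f_1 = 0.37 × 0.0324324 = 0.012
  π_2·f_2 = 0.53 × 0.178093 = 0.0943892
  π_3·f_3 = 0.10 × 0.191222 = 0.0191222
Denominator: 0.012 + 0.0943892 + 0.0191222 = 0.125511
P(Class 1 | the observation) ≈ 0.0956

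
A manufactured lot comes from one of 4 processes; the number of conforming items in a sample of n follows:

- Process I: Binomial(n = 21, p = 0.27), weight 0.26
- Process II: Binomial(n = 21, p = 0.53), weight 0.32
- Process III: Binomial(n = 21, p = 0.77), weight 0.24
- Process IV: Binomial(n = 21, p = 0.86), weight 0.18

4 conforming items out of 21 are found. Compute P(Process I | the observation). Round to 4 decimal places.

0.9898

Apply Bayes' rule: the posterior for each component is proportional to its prior times its likelihood at x.
Evaluate each component's likelihood at the observed value:
  f_I = C(21,4)·0.27^4·0.73^17 = 5985·0.00531441·0.00474776 = 0.151011
  f_II = C(21,4)·0.53^4·0.47^17 = 5985·0.0789048·2.66479e-06 = 0.00125844
  f_III = C(21,4)·0.77^4·0.23^17 = 5985·0.35153·1.4105e-11 = 2.96757e-08
  f_IV = C(21,4)·0.86^4·0.14^17 = 5985·0.547008·3.04913e-15 = 9.98239e-12
Unnormalised posteriors:
  w_I·f_I = 0.26 × 0.151011 = 0.0392628
  w_II·f_II = 0.32 × 0.00125844 = 0.0004027
  w_III·f_III = 0.24 × 2.96757e-08 = 7.12216e-09
  w_IV·f_IV = 0.18 × 9.98239e-12 = 1.79683e-12
Sum: 0.0392628 + 0.0004027 + 7.12216e-09 + 1.79683e-12 = 0.0396655
P(Process I | x) ≈ 0.9898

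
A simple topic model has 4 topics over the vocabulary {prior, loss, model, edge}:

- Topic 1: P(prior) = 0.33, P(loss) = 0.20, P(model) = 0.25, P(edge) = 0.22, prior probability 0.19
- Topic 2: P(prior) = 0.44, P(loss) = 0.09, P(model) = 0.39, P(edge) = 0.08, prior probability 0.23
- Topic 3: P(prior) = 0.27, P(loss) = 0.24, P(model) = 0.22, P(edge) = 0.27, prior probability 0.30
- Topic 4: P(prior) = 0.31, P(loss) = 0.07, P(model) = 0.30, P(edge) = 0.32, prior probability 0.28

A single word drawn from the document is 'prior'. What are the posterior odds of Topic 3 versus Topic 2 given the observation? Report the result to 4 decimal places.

Posterior odds = (π_i f_i(x)) / (π_j f_j(x)); the normalising sum cancels.
Component likelihoods at x = 'prior':
  p_1 = 0.33
  p_2 = 0.44
  p_3 = 0.27
  p_4 = 0.31
Odds = (0.30/0.23) × (0.27/0.44) = 1.30435 × 0.613636 ≈ 0.8004

0.8004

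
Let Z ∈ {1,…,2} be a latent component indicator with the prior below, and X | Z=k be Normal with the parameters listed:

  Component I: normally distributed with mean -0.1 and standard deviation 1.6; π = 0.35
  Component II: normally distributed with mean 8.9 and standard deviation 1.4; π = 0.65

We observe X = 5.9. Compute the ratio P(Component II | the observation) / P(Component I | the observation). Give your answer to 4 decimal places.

Only the two components matter; the odds are (P(Z=i) f_i(x)) / (P(Z=j) f_j(x)).
Normal densities:
  f_I = (1/(1.6·√(2π)))·exp(−(5.9−-0.1)²/(2·1.6²)) = 0.249339·exp(-7.03125) = 0.000220372
  f_II = (1/(1.4·√(2π)))·exp(−(5.9−8.9)²/(2·1.4²)) = 0.284959·exp(-2.29592) = 0.0286865
Odds = (0.65/0.35) × (0.0286865/0.000220372) = 1.85714 × 130.173 ≈ 241.7495

241.7495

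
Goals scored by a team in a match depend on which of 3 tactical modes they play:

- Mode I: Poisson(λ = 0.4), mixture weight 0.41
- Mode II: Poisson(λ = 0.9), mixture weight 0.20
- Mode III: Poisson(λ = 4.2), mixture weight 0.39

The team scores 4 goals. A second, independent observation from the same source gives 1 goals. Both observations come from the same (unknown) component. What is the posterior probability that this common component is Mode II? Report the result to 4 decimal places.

0.1435

By Bayes' theorem, P(k | x) = w_k f_k(x) / Σ_j w_j f_j(x).
Since both observations come from the same component, the likelihood for component k is f_k(x₁)·f_k(x₂).
  p_I = [e^(−0.4)·0.4^4/4! = 0.000715008] × [0.268128] = 0.000191714
  p_II = [e^(−0.9)·0.9^4/4! = 0.0111146] × [0.365913] = 0.00406697
  p_III = [e^(−4.2)·4.2^4/4! = 0.194424] × [0.0629814] = 0.0122451
Weight by the priors:
  w_I·p_I = 0.41 × 0.000191714 = 7.86026e-05
  w_II·p_II = 0.20 × 0.00406697 = 0.000813395
  w_III·p_III = 0.39 × 0.0122451 = 0.00477558
Sum: 7.86026e-05 + 0.000813395 + 0.00477558 = 0.00566758
So the posterior for Mode II is 0.000813395 / 0.00566758 ≈ 0.1435.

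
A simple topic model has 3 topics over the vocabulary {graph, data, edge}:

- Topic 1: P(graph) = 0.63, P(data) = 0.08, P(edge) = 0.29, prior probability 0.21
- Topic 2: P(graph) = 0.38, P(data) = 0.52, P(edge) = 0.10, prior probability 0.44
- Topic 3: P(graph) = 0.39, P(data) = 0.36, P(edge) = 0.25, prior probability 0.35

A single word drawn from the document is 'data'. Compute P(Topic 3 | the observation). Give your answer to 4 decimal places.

The responsibility of component k is π_k f_k(x) divided by Σ_j π_j f_j(x).
Component likelihoods at x = 'data':
  f_1 = P(data | comp) = 0.08
  f_2 = P(data | comp) = 0.52
  f_3 = P(data | comp) = 0.36
Multiply by the mixture weights:
  π_1·f_1 = 0.21 × 0.08 = 0.0168
  π_2·f_2 = 0.44 × 0.52 = 0.2288
  π_3·f_3 = 0.35 × 0.36 = 0.126
Denominator: 0.0168 + 0.2288 + 0.126 = 0.3716
So the posterior for Topic 3 is 0.126 / 0.3716 ≈ 0.3391.

0.3391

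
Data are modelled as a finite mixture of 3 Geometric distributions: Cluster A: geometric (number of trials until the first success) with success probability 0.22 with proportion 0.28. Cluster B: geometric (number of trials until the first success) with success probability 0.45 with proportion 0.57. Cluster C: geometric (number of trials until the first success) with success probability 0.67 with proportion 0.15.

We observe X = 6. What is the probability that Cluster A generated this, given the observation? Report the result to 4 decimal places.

0.5721

Apply Bayes' rule: the posterior for each component is proportional to its prior times its likelihood at x.
Evaluate each component's likelihood at the observed value:
  f_A = 0.0635178
  f_B = 0.0226478
  f_C = 0.00262207
Prior × likelihood for each component:
  π_A·f_A = 0.28 × 0.0635178 = 0.017785
  π_B·f_B = 0.57 × 0.0226478 = 0.0129092
  π_C·f_C = 0.15 × 0.00262207 = 0.000393311
Sum: 0.017785 + 0.0129092 + 0.000393311 = 0.0310875
P(Cluster A | x) = 0.017785 / 0.0310875 ≈ 0.5721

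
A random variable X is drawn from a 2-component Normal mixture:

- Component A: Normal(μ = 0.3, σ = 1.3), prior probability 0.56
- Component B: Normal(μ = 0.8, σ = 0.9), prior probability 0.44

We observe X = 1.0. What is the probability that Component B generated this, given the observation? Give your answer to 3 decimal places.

Posterior ∝ prior × likelihood, so P(k | x) ∝ P(Z=k) f_k(x); normalise over all components.
Normal densities:
  f_A = (1/(1.3·√(2π)))·exp(−(1.0−0.3)²/(2·1.3²)) = 0.306879·exp(-0.14497) = 0.265465
  f_B = (1/(0.9·√(2π)))·exp(−(1.0−0.8)²/(2·0.9²)) = 0.443269·exp(-0.02469) = 0.432458
Weight by the priors:
  P(Z=A)·f_A = 0.56 × 0.265465 = 0.14866
  P(Z=B)·f_B = 0.44 × 0.432458 = 0.190282
Normaliser: 0.14866 + 0.190282 = 0.338942
P(Component B | x) = 0.190282 / 0.338942 ≈ 0.561

0.561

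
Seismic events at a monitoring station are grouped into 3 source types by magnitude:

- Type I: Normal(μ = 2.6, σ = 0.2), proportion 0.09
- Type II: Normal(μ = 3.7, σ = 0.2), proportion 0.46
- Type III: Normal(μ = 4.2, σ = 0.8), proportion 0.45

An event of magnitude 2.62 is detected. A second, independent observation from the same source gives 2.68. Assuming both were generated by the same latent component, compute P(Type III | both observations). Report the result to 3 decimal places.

Posterior ∝ prior × likelihood, so P(k | x) ∝ π_k f_k(x); normalise over all components.
Since both observations come from the same component, the likelihood for component k is f_k(x₁)·f_k(x₂).
  L_I = [(1/(0.2·√(2π)))·exp(−(2.62−2.6)²/(2·0.2²)) = 1.994711·exp(-0.00500) = 1.98476] × [1.84135] = 3.65464
  L_II = [(1/(0.2·√(2π)))·exp(−(2.62−3.7)²/(2·0.2²)) = 1.994711·exp(-14.58000) = 9.28681e-07] × [4.48622e-06] = 4.16626e-12
  L_III = [(1/(0.8·√(2π)))·exp(−(2.62−4.2)²/(2·0.8²)) = 0.498678·exp(-1.95031) = 0.0709268] × [0.0820198] = 0.0058174
Prior × likelihood for each component:
  π_I·L_I = 0.09 × 3.65464 = 0.328918
  π_II·L_II = 0.46 × 4.16626e-12 = 1.91648e-12
  π_III·L_III = 0.45 × 0.0058174 = 0.00261783
Sum: 0.328918 + 1.91648e-12 + 0.00261783 = 0.331536
So the posterior for Type III is 0.00261783 / 0.331536 ≈ 0.008.

0.008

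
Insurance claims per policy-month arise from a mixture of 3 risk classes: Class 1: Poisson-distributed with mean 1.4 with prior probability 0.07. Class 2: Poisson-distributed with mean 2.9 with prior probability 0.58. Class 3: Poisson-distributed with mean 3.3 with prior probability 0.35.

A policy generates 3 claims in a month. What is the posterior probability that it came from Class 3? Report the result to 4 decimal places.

0.3597

The responsibility of component k is P(Z=k) f_k(x) divided by Σ_j P(Z=j) f_j(x).
Poisson probabilities:
  L_1 = 0.112777
  L_2 = 0.22366
  L_3 = 0.220912
Multiply by the mixture weights:
  P(Z=1)·L_1 = 0.07 × 0.112777 = 0.00789439
  P(Z=2)·L_2 = 0.58 × 0.22366 = 0.129723
  P(Z=3)·L_3 = 0.35 × 0.220912 = 0.0773191
Evidence: 0.00789439 + 0.129723 + 0.0773191 = 0.214936
Responsibility of Class 3: 0.0773191 / 0.214936 ≈ 0.3597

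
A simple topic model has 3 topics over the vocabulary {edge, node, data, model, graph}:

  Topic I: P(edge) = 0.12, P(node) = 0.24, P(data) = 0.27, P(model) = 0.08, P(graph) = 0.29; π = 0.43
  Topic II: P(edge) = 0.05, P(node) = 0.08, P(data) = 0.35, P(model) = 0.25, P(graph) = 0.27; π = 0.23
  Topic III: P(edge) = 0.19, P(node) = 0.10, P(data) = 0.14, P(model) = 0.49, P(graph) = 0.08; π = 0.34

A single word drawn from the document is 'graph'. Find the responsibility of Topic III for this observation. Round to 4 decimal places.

The responsibility of component k is P(Z=k) f_k(x) divided by Σ_j P(Z=j) f_j(x).
Component likelihoods at x = 'graph':
  f_I = 0.29
  f_II = 0.27
  f_III = 0.08
Weight by the priors:
  P(Z=I)·f_I = 0.43 × 0.29 = 0.1247
  P(Z=II)·f_II = 0.23 × 0.27 = 0.0621
  P(Z=III)·f_III = 0.34 × 0.08 = 0.0272
Evidence: 0.1247 + 0.0621 + 0.0272 = 0.214
P(Topic III | the observation) = 0.0272 / 0.214 ≈ 0.1271

0.1271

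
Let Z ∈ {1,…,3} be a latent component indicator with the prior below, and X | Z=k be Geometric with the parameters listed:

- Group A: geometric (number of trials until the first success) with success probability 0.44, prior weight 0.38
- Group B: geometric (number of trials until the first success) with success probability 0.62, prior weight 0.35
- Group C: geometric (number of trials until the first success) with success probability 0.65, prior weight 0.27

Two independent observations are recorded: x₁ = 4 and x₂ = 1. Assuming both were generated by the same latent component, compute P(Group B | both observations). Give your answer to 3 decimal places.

0.293

P(component k | x) = P(Z=k)·f_k(x) / marginal(x), where marginal(x) = Σ_j P(Z=j)·f_j(x).
Since both observations come from the same component, the likelihood for component k is f_k(x₁)·f_k(x₂).
  p_A = [0.44·(1−0.44)^3 = 0.44·0.175616 = 0.077271] × [0.44] = 0.0339993
  p_B = [0.62·(1−0.62)^3 = 0.62·0.054872 = 0.0340206] × [0.62] = 0.0210928
  p_C = [0.65·(1−0.65)^3 = 0.65·0.042875 = 0.0278687] × [0.65] = 0.0181147
Weight by the priors:
  P(Z=A)·p_A = 0.38 × 0.0339993 = 0.0129197
  P(Z=B)·p_B = 0.35 × 0.0210928 = 0.00738248
  P(Z=C)·p_C = 0.27 × 0.0181147 = 0.00489097
Normaliser: 0.0129197 + 0.00738248 + 0.00489097 = 0.0251932
So the posterior for Group B is 0.00738248 / 0.0251932 ≈ 0.293.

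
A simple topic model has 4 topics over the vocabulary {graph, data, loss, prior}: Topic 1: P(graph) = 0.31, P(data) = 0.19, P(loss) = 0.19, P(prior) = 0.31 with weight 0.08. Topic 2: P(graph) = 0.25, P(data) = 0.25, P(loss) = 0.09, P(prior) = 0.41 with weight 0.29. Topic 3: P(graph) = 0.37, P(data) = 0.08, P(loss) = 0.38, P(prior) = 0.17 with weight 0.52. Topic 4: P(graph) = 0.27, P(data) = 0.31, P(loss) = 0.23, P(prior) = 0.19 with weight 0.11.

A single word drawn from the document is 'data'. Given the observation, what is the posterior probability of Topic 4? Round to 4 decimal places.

0.2087

By Bayes' theorem, P(k | x) = π_k f_k(x) / Σ_j π_j f_j(x).
Evaluate each component's likelihood at the observed value:
  p_1 = 0.19
  p_2 = 0.25
  p_3 = 0.08
  p_4 = 0.31
Weight by the priors:
  π_1·p_1 = 0.08 × 0.19 = 0.0152
  π_2·p_2 = 0.29 × 0.25 = 0.0725
  π_3·p_3 = 0.52 × 0.08 = 0.0416
  π_4·p_4 = 0.11 × 0.31 = 0.0341
Evidence: 0.0152 + 0.0725 + 0.0416 + 0.0341 = 0.1634
P(Topic 4 | x) ≈ 0.2087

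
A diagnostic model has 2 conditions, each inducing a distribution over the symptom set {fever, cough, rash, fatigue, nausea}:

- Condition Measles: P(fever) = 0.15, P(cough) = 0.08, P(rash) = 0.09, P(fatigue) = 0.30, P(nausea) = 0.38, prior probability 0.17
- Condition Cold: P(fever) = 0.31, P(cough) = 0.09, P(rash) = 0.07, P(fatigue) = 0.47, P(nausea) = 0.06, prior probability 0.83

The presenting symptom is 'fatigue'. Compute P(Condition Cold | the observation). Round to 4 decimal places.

0.8844

By Bayes' theorem, P(k | x) = π_k f_k(x) / Σ_j π_j f_j(x).
Evaluate each component's likelihood at the observed value:
  L_Measles = P(fatigue | comp) = 0.30
  L_Cold = P(fatigue | comp) = 0.47
Multiply by the mixture weights:
  π_Measles·L_Measles = 0.17 × 0.3 = 0.051
  π_Cold·L_Cold = 0.83 × 0.47 = 0.3901
Sum: 0.051 + 0.3901 = 0.4411
P(Condition Cold | data) = 0.3901 / 0.4411 ≈ 0.8844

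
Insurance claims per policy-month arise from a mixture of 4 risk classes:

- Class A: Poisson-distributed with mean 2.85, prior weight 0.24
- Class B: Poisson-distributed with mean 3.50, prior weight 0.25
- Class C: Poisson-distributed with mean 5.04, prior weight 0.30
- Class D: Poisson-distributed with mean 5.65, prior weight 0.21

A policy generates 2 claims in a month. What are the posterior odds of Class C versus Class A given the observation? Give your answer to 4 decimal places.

0.4375

The posterior odds equal the prior odds times the likelihood ratio: (π_i/π_j)·(f_i(x)/f_j(x)).
Component likelihoods at x = 2 claims:
  p_A = e^(−2.85)·2.85^2/2! = 0.23492
  p_B = e^(−3.50)·3.50^2/2! = 0.184959
  p_C = e^(−5.04)·5.04^2/2! = 0.0822218
  p_D = e^(−5.65)·5.65^2/2! = 0.056144
Odds = (0.30/0.24) × (0.0822218/0.23492) = 1.25 × 0.349999 ≈ 0.4375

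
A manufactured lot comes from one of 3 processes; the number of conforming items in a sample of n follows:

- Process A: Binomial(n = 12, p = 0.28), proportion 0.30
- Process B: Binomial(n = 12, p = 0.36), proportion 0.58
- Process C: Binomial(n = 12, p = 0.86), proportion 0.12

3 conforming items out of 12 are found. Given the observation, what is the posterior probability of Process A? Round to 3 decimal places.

By Bayes' theorem, P(k | x) = π_k f_k(x) / Σ_j π_j f_j(x).
Binomial probabilities:
  L_A = C(12,3)·0.28^3·0.72^9 = 220·0.021952·0.0519987 = 0.251125
  L_B = C(12,3)·0.36^3·0.64^9 = 220·0.046656·0.0180144 = 0.184906
  L_C = C(12,3)·0.86^3·0.14^9 = 220·0.636056·2.0661e-08 = 2.89115e-06
Unnormalised posteriors:
  π_A·L_A = 0.30 × 0.251125 = 0.0753374
  π_B·L_B = 0.58 × 0.184906 = 0.107245
  π_C·L_C = 0.12 × 2.89115e-06 = 3.46938e-07
Denominator: 0.0753374 + 0.107245 + 3.46938e-07 = 0.182583
P(Process A | the observation) = 0.0753374 / 0.182583 ≈ 0.413

0.413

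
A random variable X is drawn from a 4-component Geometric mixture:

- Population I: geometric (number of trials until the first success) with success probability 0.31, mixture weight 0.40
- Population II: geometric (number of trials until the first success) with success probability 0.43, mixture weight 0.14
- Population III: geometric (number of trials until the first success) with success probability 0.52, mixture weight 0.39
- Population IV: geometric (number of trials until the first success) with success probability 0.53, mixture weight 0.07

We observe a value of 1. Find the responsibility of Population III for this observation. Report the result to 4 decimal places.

Posterior ∝ prior × likelihood, so P(k | x) ∝ P(Z=k) f_k(x); normalise over all components.
Component likelihoods at x = 1:
  f_I = 0.31·(1−0.31)^0 = 0.31·1 = 0.31
  f_II = 0.43·(1−0.43)^0 = 0.43·1 = 0.43
  f_III = 0.52·(1−0.52)^0 = 0.52·1 = 0.52
  f_IV = 0.53·(1−0.53)^0 = 0.53·1 = 0.53
Prior × likelihood for each component:
  P(Z=I)·f_I = 0.40 × 0.31 = 0.124
  P(Z=II)·f_II = 0.14 × 0.43 = 0.0602
  P(Z=III)·f_III = 0.39 × 0.52 = 0.2028
  P(Z=IV)·f_IV = 0.07 × 0.53 = 0.0371
Denominator: 0.124 + 0.0602 + 0.2028 + 0.0371 = 0.4241
P(Population III | the observation) = 0.2028 / 0.4241 ≈ 0.4782

0.4782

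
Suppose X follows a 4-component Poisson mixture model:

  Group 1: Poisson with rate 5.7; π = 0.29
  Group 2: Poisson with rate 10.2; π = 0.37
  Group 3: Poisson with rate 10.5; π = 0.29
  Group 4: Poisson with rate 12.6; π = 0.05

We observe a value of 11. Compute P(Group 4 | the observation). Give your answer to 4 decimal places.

0.0614

By Bayes' theorem, P(k | x) = π_k f_k(x) / Σ_j π_j f_j(x).
Poisson probabilities:
  p_1 = e^(−5.7)·5.7^11/11! = 0.0172977
  p_2 = e^(−10.2)·10.2^11/11! = 0.115782
  p_3 = e^(−10.5)·10.5^11/11! = 0.117987
  p_4 = e^(−12.6)·12.6^11/11! = 0.107352
Weight by the priors:
  π_1·p_1 = 0.29 × 0.0172977 = 0.00501634
  π_2·p_2 = 0.37 × 0.115782 = 0.0428395
  π_3·p_3 = 0.29 × 0.117987 = 0.0342163
  π_4·p_4 = 0.05 × 0.107352 = 0.0053676
Marginal: 0.00501634 + 0.0428395 + 0.0342163 + 0.0053676 = 0.0874397
Responsibility of Group 4: 0.0053676 / 0.0874397 ≈ 0.0614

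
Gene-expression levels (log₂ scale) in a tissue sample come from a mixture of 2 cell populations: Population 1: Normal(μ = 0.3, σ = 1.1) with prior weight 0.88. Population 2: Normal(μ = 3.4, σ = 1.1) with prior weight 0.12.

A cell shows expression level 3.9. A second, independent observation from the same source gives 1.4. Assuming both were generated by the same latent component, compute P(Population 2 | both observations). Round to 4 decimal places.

0.8916

P(component k | x) = P(Z=k)·f_k(x) / marginal(x), where marginal(x) = Σ_j P(Z=j)·f_j(x).
Since both observations come from the same component, the likelihood for component k is f_k(x₁)·f_k(x₂).
  f_1 = [0.00171281] × [0.219973] = 0.000376772
  f_2 = [0.327079] × [0.0694505] = 0.0227158
Prior × likelihood for each component:
  P(Z=1)·f_1 = 0.88 × 0.000376772 = 0.00033156
  P(Z=2)·f_2 = 0.12 × 0.0227158 = 0.00272589
Normaliser: 0.00033156 + 0.00272589 = 0.00305745
P(Population 2 | x) = 0.00272589 / 0.00305745 ≈ 0.8916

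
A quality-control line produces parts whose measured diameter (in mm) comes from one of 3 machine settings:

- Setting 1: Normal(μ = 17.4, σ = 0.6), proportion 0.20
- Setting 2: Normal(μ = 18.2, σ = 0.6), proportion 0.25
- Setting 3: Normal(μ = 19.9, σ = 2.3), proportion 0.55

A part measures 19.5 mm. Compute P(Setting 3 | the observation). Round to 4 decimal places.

The responsibility of component k is π_k f_k(x) divided by Σ_j π_j f_j(x).
Evaluate each component's likelihood at the observed value:
  f_1 = (1/(0.6·√(2π)))·exp(−(19.5−17.4)²/(2·0.6²)) = 0.664904·exp(-6.12500) = 0.00145447
  f_2 = (1/(0.6·√(2π)))·exp(−(19.5−18.2)²/(2·0.6²)) = 0.664904·exp(-2.34722) = 0.0635877
  f_3 = (1/(2.3·√(2π)))·exp(−(19.5−19.9)²/(2·2.3²)) = 0.173453·exp(-0.01512) = 0.17085
Prior × likelihood for each component:
  π_1·f_1 = 0.20 × 0.00145447 = 0.000290894
  π_2·f_2 = 0.25 × 0.0635877 = 0.0158969
  π_3·f_3 = 0.55 × 0.17085 = 0.0939674
Denominator: 0.000290894 + 0.0158969 + 0.0939674 = 0.110155
P(Setting 3 | x) ≈ 0.8530

0.8530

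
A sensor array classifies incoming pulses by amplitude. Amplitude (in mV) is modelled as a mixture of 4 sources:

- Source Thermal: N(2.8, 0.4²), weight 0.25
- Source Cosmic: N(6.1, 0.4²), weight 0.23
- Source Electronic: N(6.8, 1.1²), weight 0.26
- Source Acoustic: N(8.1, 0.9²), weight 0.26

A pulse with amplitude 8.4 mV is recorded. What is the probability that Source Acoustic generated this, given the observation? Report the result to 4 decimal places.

0.7691

The responsibility of component k is w_k f_k(x) divided by Σ_j w_j f_j(x).
Normal densities:
  L_Thermal = 2.74152e-43
  L_Cosmic = 6.59811e-08
  L_Electronic = 0.125921
  L_Acoustic = 0.419315
Weight by the priors:
  w_Thermal·L_Thermal = 0.25 × 2.74152e-43 = 6.85379e-44
  w_Cosmic·L_Cosmic = 0.23 × 6.59811e-08 = 1.51756e-08
  w_Electronic·L_Electronic = 0.26 × 0.125921 = 0.0327395
  w_Acoustic·L_Acoustic = 0.26 × 0.419315 = 0.109022
Evidence: 6.85379e-44 + 1.51756e-08 + 0.0327395 + 0.109022 = 0.141761
So the posterior for Source Acoustic is 0.109022 / 0.141761 ≈ 0.7691.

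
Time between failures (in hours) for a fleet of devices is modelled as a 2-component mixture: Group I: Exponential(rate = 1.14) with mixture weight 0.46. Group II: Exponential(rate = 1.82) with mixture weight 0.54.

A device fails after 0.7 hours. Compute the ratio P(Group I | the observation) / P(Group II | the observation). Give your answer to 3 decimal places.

Posterior odds = (P(Z=i) f_i(x)) / (P(Z=j) f_j(x)); the normalising sum cancels.
Exponential densities:
  L_I = 1.14·e^(−1.14·0.7) = 1.14·e^(−0.7980) = 0.513261
  L_II = 1.82·e^(−1.82·0.7) = 1.82·e^(−1.2740) = 0.509073
Posterior odds = (P(Z=I)·L_I) / (P(Z=II)·L_II) = (0.46·0.513261) / (0.54·0.509073) = 0.2361 / 0.2749 ≈ 0.859

0.859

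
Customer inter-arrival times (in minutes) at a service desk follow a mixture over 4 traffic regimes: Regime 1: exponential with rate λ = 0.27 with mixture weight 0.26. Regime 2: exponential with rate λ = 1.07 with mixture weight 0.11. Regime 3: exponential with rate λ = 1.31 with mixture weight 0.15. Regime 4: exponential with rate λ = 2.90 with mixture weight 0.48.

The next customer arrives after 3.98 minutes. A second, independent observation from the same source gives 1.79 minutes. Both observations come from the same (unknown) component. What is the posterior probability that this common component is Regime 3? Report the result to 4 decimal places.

0.0306

P(component k | x) = P(Z=k)·f_k(x) / marginal(x), where marginal(x) = Σ_j P(Z=j)·f_j(x).
Since both observations come from the same component, the likelihood for component k is f_k(x₁)·f_k(x₂).
  p_1 = [0.27·e^(−0.27·3.98) = 0.27·e^(−1.0746) = 0.0921873] × [0.166521] = 0.0153511
  p_2 = [1.07·e^(−1.07·3.98) = 1.07·e^(−4.2586) = 0.015132] × [0.157608] = 0.00238494
  p_3 = [1.31·e^(−1.31·3.98) = 1.31·e^(−5.2138) = 0.00712766] × [0.125572] = 0.000895037
  p_4 = [2.90·e^(−2.90·3.98) = 2.90·e^(−11.5420) = 2.8169e-05] × [0.0161427] = 4.54722e-07
Multiply by the mixture weights:
  P(Z=1)·p_1 = 0.26 × 0.0153511 = 0.00399129
  P(Z=2)·p_2 = 0.11 × 0.00238494 = 0.000262343
  P(Z=3)·p_3 = 0.15 × 0.000895037 = 0.000134256
  P(Z=4)·p_4 = 0.48 × 4.54722e-07 = 2.18267e-07
Denominator: 0.00399129 + 0.000262343 + 0.000134256 + 2.18267e-07 = 0.00438811
P(Regime 3 | x) ≈ 0.0306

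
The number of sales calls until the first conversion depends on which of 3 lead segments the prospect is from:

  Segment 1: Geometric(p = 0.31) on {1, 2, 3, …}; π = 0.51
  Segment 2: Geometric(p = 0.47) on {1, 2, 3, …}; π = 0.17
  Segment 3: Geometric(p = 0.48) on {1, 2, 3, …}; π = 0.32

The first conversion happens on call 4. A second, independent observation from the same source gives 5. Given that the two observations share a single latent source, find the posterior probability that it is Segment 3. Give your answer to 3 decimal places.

0.156

The responsibility of component k is P(Z=k) f_k(x) divided by Σ_j P(Z=j) f_j(x).
Since both observations come from the same component, the likelihood for component k is f_k(x₁)·f_k(x₂).
  L_1 = [0.31·(1−0.31)^3 = 0.31·0.328509 = 0.101838] × [0.0702681] = 0.00715595
  L_2 = [0.47·(1−0.47)^3 = 0.47·0.148877 = 0.0699722] × [0.0370853] = 0.00259494
  L_3 = [0.48·(1−0.48)^3 = 0.48·0.140608 = 0.0674918] × [0.0350958] = 0.00236868
Prior × likelihood for each component:
  P(Z=1)·L_1 = 0.51 × 0.00715595 = 0.00364953
  P(Z=2)·L_2 = 0.17 × 0.00259494 = 0.000441139
  P(Z=3)·L_3 = 0.32 × 0.00236868 = 0.000757977
Sum: 0.00364953 + 0.000441139 + 0.000757977 = 0.00484865
P(Segment 3 | x) ≈ 0.156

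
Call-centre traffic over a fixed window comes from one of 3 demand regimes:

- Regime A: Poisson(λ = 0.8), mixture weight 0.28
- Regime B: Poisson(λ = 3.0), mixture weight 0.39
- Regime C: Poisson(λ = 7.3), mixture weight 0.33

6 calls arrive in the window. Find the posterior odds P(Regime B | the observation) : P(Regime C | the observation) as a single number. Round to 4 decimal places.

Since P(k|x) ∝ w_k f_k(x), the posterior odds are w_i f_i(x) / (w_j f_j(x)).
Evaluate each component's likelihood at the observed value:
  L_A = e^(−0.8)·0.8^6/6! = 0.000163596
  L_B = e^(−3.0)·3.0^6/6! = 0.0504094
  L_C = e^(−7.3)·7.3^6/6! = 0.141989
Posterior odds = (w_B·L_B) / (w_C·L_C) = (0.39·0.0504094) / (0.33·0.141989) = 0.0196597 / 0.0468564 ≈ 0.4196

0.4196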